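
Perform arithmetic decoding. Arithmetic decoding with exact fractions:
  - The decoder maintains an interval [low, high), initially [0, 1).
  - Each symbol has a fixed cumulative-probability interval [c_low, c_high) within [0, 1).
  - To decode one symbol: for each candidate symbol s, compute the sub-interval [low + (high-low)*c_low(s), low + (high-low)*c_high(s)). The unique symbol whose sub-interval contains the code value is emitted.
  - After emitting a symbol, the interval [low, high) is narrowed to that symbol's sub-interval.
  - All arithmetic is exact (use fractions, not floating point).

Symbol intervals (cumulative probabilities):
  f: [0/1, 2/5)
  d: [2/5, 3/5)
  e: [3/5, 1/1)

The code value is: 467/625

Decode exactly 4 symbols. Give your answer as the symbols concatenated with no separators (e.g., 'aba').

Answer: efee

Derivation:
Step 1: interval [0/1, 1/1), width = 1/1 - 0/1 = 1/1
  'f': [0/1 + 1/1*0/1, 0/1 + 1/1*2/5) = [0/1, 2/5)
  'd': [0/1 + 1/1*2/5, 0/1 + 1/1*3/5) = [2/5, 3/5)
  'e': [0/1 + 1/1*3/5, 0/1 + 1/1*1/1) = [3/5, 1/1) <- contains code 467/625
  emit 'e', narrow to [3/5, 1/1)
Step 2: interval [3/5, 1/1), width = 1/1 - 3/5 = 2/5
  'f': [3/5 + 2/5*0/1, 3/5 + 2/5*2/5) = [3/5, 19/25) <- contains code 467/625
  'd': [3/5 + 2/5*2/5, 3/5 + 2/5*3/5) = [19/25, 21/25)
  'e': [3/5 + 2/5*3/5, 3/5 + 2/5*1/1) = [21/25, 1/1)
  emit 'f', narrow to [3/5, 19/25)
Step 3: interval [3/5, 19/25), width = 19/25 - 3/5 = 4/25
  'f': [3/5 + 4/25*0/1, 3/5 + 4/25*2/5) = [3/5, 83/125)
  'd': [3/5 + 4/25*2/5, 3/5 + 4/25*3/5) = [83/125, 87/125)
  'e': [3/5 + 4/25*3/5, 3/5 + 4/25*1/1) = [87/125, 19/25) <- contains code 467/625
  emit 'e', narrow to [87/125, 19/25)
Step 4: interval [87/125, 19/25), width = 19/25 - 87/125 = 8/125
  'f': [87/125 + 8/125*0/1, 87/125 + 8/125*2/5) = [87/125, 451/625)
  'd': [87/125 + 8/125*2/5, 87/125 + 8/125*3/5) = [451/625, 459/625)
  'e': [87/125 + 8/125*3/5, 87/125 + 8/125*1/1) = [459/625, 19/25) <- contains code 467/625
  emit 'e', narrow to [459/625, 19/25)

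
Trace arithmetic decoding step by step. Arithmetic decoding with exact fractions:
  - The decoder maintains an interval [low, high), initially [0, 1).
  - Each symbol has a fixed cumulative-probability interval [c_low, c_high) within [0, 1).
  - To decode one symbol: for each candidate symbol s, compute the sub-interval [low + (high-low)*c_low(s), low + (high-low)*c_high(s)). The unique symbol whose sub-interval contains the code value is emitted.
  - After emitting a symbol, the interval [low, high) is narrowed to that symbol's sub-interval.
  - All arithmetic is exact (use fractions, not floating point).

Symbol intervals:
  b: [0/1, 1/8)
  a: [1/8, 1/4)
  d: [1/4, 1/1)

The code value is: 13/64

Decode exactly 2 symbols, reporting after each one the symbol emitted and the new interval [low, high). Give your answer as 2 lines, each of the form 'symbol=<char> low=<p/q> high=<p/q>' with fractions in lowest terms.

Step 1: interval [0/1, 1/1), width = 1/1 - 0/1 = 1/1
  'b': [0/1 + 1/1*0/1, 0/1 + 1/1*1/8) = [0/1, 1/8)
  'a': [0/1 + 1/1*1/8, 0/1 + 1/1*1/4) = [1/8, 1/4) <- contains code 13/64
  'd': [0/1 + 1/1*1/4, 0/1 + 1/1*1/1) = [1/4, 1/1)
  emit 'a', narrow to [1/8, 1/4)
Step 2: interval [1/8, 1/4), width = 1/4 - 1/8 = 1/8
  'b': [1/8 + 1/8*0/1, 1/8 + 1/8*1/8) = [1/8, 9/64)
  'a': [1/8 + 1/8*1/8, 1/8 + 1/8*1/4) = [9/64, 5/32)
  'd': [1/8 + 1/8*1/4, 1/8 + 1/8*1/1) = [5/32, 1/4) <- contains code 13/64
  emit 'd', narrow to [5/32, 1/4)

Answer: symbol=a low=1/8 high=1/4
symbol=d low=5/32 high=1/4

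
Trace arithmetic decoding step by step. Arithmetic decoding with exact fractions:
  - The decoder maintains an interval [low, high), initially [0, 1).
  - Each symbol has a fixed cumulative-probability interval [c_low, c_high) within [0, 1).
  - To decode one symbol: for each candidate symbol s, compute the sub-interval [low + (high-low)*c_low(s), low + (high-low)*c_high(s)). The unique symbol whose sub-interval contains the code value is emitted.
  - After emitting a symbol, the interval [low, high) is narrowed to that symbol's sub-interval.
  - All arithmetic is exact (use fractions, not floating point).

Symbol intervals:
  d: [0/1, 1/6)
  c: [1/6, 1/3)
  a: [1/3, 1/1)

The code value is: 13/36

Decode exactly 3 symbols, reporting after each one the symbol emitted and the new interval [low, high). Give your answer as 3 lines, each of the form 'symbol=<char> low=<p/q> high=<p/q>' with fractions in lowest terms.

Answer: symbol=a low=1/3 high=1/1
symbol=d low=1/3 high=4/9
symbol=c low=19/54 high=10/27

Derivation:
Step 1: interval [0/1, 1/1), width = 1/1 - 0/1 = 1/1
  'd': [0/1 + 1/1*0/1, 0/1 + 1/1*1/6) = [0/1, 1/6)
  'c': [0/1 + 1/1*1/6, 0/1 + 1/1*1/3) = [1/6, 1/3)
  'a': [0/1 + 1/1*1/3, 0/1 + 1/1*1/1) = [1/3, 1/1) <- contains code 13/36
  emit 'a', narrow to [1/3, 1/1)
Step 2: interval [1/3, 1/1), width = 1/1 - 1/3 = 2/3
  'd': [1/3 + 2/3*0/1, 1/3 + 2/3*1/6) = [1/3, 4/9) <- contains code 13/36
  'c': [1/3 + 2/3*1/6, 1/3 + 2/3*1/3) = [4/9, 5/9)
  'a': [1/3 + 2/3*1/3, 1/3 + 2/3*1/1) = [5/9, 1/1)
  emit 'd', narrow to [1/3, 4/9)
Step 3: interval [1/3, 4/9), width = 4/9 - 1/3 = 1/9
  'd': [1/3 + 1/9*0/1, 1/3 + 1/9*1/6) = [1/3, 19/54)
  'c': [1/3 + 1/9*1/6, 1/3 + 1/9*1/3) = [19/54, 10/27) <- contains code 13/36
  'a': [1/3 + 1/9*1/3, 1/3 + 1/9*1/1) = [10/27, 4/9)
  emit 'c', narrow to [19/54, 10/27)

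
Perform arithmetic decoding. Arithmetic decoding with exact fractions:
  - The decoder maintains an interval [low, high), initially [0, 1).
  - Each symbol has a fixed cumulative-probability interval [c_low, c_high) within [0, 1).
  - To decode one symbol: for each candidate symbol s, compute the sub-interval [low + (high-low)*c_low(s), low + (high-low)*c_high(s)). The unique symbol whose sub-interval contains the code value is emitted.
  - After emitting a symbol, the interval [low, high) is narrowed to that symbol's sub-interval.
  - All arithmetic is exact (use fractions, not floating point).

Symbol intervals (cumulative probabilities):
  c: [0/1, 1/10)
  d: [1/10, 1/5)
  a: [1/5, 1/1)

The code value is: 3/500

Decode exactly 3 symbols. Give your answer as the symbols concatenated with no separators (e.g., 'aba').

Answer: cca

Derivation:
Step 1: interval [0/1, 1/1), width = 1/1 - 0/1 = 1/1
  'c': [0/1 + 1/1*0/1, 0/1 + 1/1*1/10) = [0/1, 1/10) <- contains code 3/500
  'd': [0/1 + 1/1*1/10, 0/1 + 1/1*1/5) = [1/10, 1/5)
  'a': [0/1 + 1/1*1/5, 0/1 + 1/1*1/1) = [1/5, 1/1)
  emit 'c', narrow to [0/1, 1/10)
Step 2: interval [0/1, 1/10), width = 1/10 - 0/1 = 1/10
  'c': [0/1 + 1/10*0/1, 0/1 + 1/10*1/10) = [0/1, 1/100) <- contains code 3/500
  'd': [0/1 + 1/10*1/10, 0/1 + 1/10*1/5) = [1/100, 1/50)
  'a': [0/1 + 1/10*1/5, 0/1 + 1/10*1/1) = [1/50, 1/10)
  emit 'c', narrow to [0/1, 1/100)
Step 3: interval [0/1, 1/100), width = 1/100 - 0/1 = 1/100
  'c': [0/1 + 1/100*0/1, 0/1 + 1/100*1/10) = [0/1, 1/1000)
  'd': [0/1 + 1/100*1/10, 0/1 + 1/100*1/5) = [1/1000, 1/500)
  'a': [0/1 + 1/100*1/5, 0/1 + 1/100*1/1) = [1/500, 1/100) <- contains code 3/500
  emit 'a', narrow to [1/500, 1/100)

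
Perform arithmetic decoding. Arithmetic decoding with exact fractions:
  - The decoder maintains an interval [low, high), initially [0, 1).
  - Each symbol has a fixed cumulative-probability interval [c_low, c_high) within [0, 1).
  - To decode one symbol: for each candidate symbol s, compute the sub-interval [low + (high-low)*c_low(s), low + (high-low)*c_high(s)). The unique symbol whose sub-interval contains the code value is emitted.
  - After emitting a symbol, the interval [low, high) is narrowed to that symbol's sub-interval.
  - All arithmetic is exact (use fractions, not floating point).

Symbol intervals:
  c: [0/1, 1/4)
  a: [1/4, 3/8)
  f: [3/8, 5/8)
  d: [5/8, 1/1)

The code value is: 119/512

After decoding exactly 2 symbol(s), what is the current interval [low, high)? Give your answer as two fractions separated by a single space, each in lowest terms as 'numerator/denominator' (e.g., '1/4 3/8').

Answer: 5/32 1/4

Derivation:
Step 1: interval [0/1, 1/1), width = 1/1 - 0/1 = 1/1
  'c': [0/1 + 1/1*0/1, 0/1 + 1/1*1/4) = [0/1, 1/4) <- contains code 119/512
  'a': [0/1 + 1/1*1/4, 0/1 + 1/1*3/8) = [1/4, 3/8)
  'f': [0/1 + 1/1*3/8, 0/1 + 1/1*5/8) = [3/8, 5/8)
  'd': [0/1 + 1/1*5/8, 0/1 + 1/1*1/1) = [5/8, 1/1)
  emit 'c', narrow to [0/1, 1/4)
Step 2: interval [0/1, 1/4), width = 1/4 - 0/1 = 1/4
  'c': [0/1 + 1/4*0/1, 0/1 + 1/4*1/4) = [0/1, 1/16)
  'a': [0/1 + 1/4*1/4, 0/1 + 1/4*3/8) = [1/16, 3/32)
  'f': [0/1 + 1/4*3/8, 0/1 + 1/4*5/8) = [3/32, 5/32)
  'd': [0/1 + 1/4*5/8, 0/1 + 1/4*1/1) = [5/32, 1/4) <- contains code 119/512
  emit 'd', narrow to [5/32, 1/4)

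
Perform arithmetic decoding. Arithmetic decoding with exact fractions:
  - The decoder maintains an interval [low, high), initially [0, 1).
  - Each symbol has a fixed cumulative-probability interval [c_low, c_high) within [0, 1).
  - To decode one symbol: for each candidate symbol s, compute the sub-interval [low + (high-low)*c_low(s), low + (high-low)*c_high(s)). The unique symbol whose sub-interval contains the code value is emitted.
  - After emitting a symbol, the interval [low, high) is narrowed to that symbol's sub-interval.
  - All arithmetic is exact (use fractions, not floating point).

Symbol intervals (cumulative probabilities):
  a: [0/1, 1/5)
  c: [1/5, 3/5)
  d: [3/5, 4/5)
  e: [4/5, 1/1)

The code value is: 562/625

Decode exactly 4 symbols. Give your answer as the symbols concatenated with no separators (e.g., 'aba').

Answer: ecdd

Derivation:
Step 1: interval [0/1, 1/1), width = 1/1 - 0/1 = 1/1
  'a': [0/1 + 1/1*0/1, 0/1 + 1/1*1/5) = [0/1, 1/5)
  'c': [0/1 + 1/1*1/5, 0/1 + 1/1*3/5) = [1/5, 3/5)
  'd': [0/1 + 1/1*3/5, 0/1 + 1/1*4/5) = [3/5, 4/5)
  'e': [0/1 + 1/1*4/5, 0/1 + 1/1*1/1) = [4/5, 1/1) <- contains code 562/625
  emit 'e', narrow to [4/5, 1/1)
Step 2: interval [4/5, 1/1), width = 1/1 - 4/5 = 1/5
  'a': [4/5 + 1/5*0/1, 4/5 + 1/5*1/5) = [4/5, 21/25)
  'c': [4/5 + 1/5*1/5, 4/5 + 1/5*3/5) = [21/25, 23/25) <- contains code 562/625
  'd': [4/5 + 1/5*3/5, 4/5 + 1/5*4/5) = [23/25, 24/25)
  'e': [4/5 + 1/5*4/5, 4/5 + 1/5*1/1) = [24/25, 1/1)
  emit 'c', narrow to [21/25, 23/25)
Step 3: interval [21/25, 23/25), width = 23/25 - 21/25 = 2/25
  'a': [21/25 + 2/25*0/1, 21/25 + 2/25*1/5) = [21/25, 107/125)
  'c': [21/25 + 2/25*1/5, 21/25 + 2/25*3/5) = [107/125, 111/125)
  'd': [21/25 + 2/25*3/5, 21/25 + 2/25*4/5) = [111/125, 113/125) <- contains code 562/625
  'e': [21/25 + 2/25*4/5, 21/25 + 2/25*1/1) = [113/125, 23/25)
  emit 'd', narrow to [111/125, 113/125)
Step 4: interval [111/125, 113/125), width = 113/125 - 111/125 = 2/125
  'a': [111/125 + 2/125*0/1, 111/125 + 2/125*1/5) = [111/125, 557/625)
  'c': [111/125 + 2/125*1/5, 111/125 + 2/125*3/5) = [557/625, 561/625)
  'd': [111/125 + 2/125*3/5, 111/125 + 2/125*4/5) = [561/625, 563/625) <- contains code 562/625
  'e': [111/125 + 2/125*4/5, 111/125 + 2/125*1/1) = [563/625, 113/125)
  emit 'd', narrow to [561/625, 563/625)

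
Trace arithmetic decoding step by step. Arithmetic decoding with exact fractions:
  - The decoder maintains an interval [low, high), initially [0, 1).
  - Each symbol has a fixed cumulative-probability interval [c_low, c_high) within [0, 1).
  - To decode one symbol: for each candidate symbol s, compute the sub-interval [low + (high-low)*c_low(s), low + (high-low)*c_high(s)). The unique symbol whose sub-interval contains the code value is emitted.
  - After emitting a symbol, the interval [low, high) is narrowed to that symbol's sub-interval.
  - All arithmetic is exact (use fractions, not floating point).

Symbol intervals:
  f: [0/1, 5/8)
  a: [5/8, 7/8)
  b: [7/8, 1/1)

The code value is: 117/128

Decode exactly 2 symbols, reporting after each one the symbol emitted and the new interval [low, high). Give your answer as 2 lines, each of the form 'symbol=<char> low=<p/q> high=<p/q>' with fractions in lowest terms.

Answer: symbol=b low=7/8 high=1/1
symbol=f low=7/8 high=61/64

Derivation:
Step 1: interval [0/1, 1/1), width = 1/1 - 0/1 = 1/1
  'f': [0/1 + 1/1*0/1, 0/1 + 1/1*5/8) = [0/1, 5/8)
  'a': [0/1 + 1/1*5/8, 0/1 + 1/1*7/8) = [5/8, 7/8)
  'b': [0/1 + 1/1*7/8, 0/1 + 1/1*1/1) = [7/8, 1/1) <- contains code 117/128
  emit 'b', narrow to [7/8, 1/1)
Step 2: interval [7/8, 1/1), width = 1/1 - 7/8 = 1/8
  'f': [7/8 + 1/8*0/1, 7/8 + 1/8*5/8) = [7/8, 61/64) <- contains code 117/128
  'a': [7/8 + 1/8*5/8, 7/8 + 1/8*7/8) = [61/64, 63/64)
  'b': [7/8 + 1/8*7/8, 7/8 + 1/8*1/1) = [63/64, 1/1)
  emit 'f', narrow to [7/8, 61/64)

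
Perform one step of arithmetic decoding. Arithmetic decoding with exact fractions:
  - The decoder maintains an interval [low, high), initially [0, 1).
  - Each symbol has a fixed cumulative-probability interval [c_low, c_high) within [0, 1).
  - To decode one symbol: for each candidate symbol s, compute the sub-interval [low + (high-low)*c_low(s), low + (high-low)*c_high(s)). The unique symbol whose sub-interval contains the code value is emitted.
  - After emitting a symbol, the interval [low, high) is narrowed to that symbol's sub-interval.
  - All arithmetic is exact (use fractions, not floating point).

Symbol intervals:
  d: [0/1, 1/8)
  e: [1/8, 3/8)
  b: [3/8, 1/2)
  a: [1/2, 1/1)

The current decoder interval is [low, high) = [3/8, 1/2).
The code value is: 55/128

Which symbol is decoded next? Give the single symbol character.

Interval width = high − low = 1/2 − 3/8 = 1/8
Scaled code = (code − low) / width = (55/128 − 3/8) / 1/8 = 7/16
  d: [0/1, 1/8) 
  e: [1/8, 3/8) 
  b: [3/8, 1/2) ← scaled code falls here ✓
  a: [1/2, 1/1) 

Answer: b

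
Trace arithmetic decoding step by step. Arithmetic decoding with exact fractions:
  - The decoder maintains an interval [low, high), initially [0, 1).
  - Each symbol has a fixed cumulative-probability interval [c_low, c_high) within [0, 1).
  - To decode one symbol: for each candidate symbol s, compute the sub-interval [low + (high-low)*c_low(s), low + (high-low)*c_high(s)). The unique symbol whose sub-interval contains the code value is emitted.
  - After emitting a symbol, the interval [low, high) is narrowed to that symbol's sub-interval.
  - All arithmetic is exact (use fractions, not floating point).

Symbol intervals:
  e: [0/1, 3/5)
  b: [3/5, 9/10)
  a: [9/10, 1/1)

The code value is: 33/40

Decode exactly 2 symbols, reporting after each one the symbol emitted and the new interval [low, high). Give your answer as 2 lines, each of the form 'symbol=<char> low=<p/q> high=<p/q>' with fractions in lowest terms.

Answer: symbol=b low=3/5 high=9/10
symbol=b low=39/50 high=87/100

Derivation:
Step 1: interval [0/1, 1/1), width = 1/1 - 0/1 = 1/1
  'e': [0/1 + 1/1*0/1, 0/1 + 1/1*3/5) = [0/1, 3/5)
  'b': [0/1 + 1/1*3/5, 0/1 + 1/1*9/10) = [3/5, 9/10) <- contains code 33/40
  'a': [0/1 + 1/1*9/10, 0/1 + 1/1*1/1) = [9/10, 1/1)
  emit 'b', narrow to [3/5, 9/10)
Step 2: interval [3/5, 9/10), width = 9/10 - 3/5 = 3/10
  'e': [3/5 + 3/10*0/1, 3/5 + 3/10*3/5) = [3/5, 39/50)
  'b': [3/5 + 3/10*3/5, 3/5 + 3/10*9/10) = [39/50, 87/100) <- contains code 33/40
  'a': [3/5 + 3/10*9/10, 3/5 + 3/10*1/1) = [87/100, 9/10)
  emit 'b', narrow to [39/50, 87/100)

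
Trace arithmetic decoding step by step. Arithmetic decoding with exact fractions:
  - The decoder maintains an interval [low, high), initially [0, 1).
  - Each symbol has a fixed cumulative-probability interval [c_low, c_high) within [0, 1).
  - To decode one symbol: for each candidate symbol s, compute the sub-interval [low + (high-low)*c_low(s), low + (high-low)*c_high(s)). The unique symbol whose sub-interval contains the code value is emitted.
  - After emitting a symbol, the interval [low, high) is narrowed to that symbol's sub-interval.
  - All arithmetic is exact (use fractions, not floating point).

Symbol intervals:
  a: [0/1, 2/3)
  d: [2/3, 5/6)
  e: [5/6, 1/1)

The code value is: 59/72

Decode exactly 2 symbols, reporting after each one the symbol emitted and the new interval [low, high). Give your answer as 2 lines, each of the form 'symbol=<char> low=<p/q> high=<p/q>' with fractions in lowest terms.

Answer: symbol=d low=2/3 high=5/6
symbol=e low=29/36 high=5/6

Derivation:
Step 1: interval [0/1, 1/1), width = 1/1 - 0/1 = 1/1
  'a': [0/1 + 1/1*0/1, 0/1 + 1/1*2/3) = [0/1, 2/3)
  'd': [0/1 + 1/1*2/3, 0/1 + 1/1*5/6) = [2/3, 5/6) <- contains code 59/72
  'e': [0/1 + 1/1*5/6, 0/1 + 1/1*1/1) = [5/6, 1/1)
  emit 'd', narrow to [2/3, 5/6)
Step 2: interval [2/3, 5/6), width = 5/6 - 2/3 = 1/6
  'a': [2/3 + 1/6*0/1, 2/3 + 1/6*2/3) = [2/3, 7/9)
  'd': [2/3 + 1/6*2/3, 2/3 + 1/6*5/6) = [7/9, 29/36)
  'e': [2/3 + 1/6*5/6, 2/3 + 1/6*1/1) = [29/36, 5/6) <- contains code 59/72
  emit 'e', narrow to [29/36, 5/6)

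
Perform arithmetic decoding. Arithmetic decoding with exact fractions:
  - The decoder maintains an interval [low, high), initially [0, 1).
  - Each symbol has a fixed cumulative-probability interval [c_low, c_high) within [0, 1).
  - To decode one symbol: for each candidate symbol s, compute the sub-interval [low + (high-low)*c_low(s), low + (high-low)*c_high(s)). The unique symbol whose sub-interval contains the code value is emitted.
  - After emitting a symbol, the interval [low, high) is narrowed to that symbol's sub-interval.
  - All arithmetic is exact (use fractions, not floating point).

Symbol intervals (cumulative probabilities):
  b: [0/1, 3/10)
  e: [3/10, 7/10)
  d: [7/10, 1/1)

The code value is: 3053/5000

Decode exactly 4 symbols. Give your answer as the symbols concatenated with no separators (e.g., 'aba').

Step 1: interval [0/1, 1/1), width = 1/1 - 0/1 = 1/1
  'b': [0/1 + 1/1*0/1, 0/1 + 1/1*3/10) = [0/1, 3/10)
  'e': [0/1 + 1/1*3/10, 0/1 + 1/1*7/10) = [3/10, 7/10) <- contains code 3053/5000
  'd': [0/1 + 1/1*7/10, 0/1 + 1/1*1/1) = [7/10, 1/1)
  emit 'e', narrow to [3/10, 7/10)
Step 2: interval [3/10, 7/10), width = 7/10 - 3/10 = 2/5
  'b': [3/10 + 2/5*0/1, 3/10 + 2/5*3/10) = [3/10, 21/50)
  'e': [3/10 + 2/5*3/10, 3/10 + 2/5*7/10) = [21/50, 29/50)
  'd': [3/10 + 2/5*7/10, 3/10 + 2/5*1/1) = [29/50, 7/10) <- contains code 3053/5000
  emit 'd', narrow to [29/50, 7/10)
Step 3: interval [29/50, 7/10), width = 7/10 - 29/50 = 3/25
  'b': [29/50 + 3/25*0/1, 29/50 + 3/25*3/10) = [29/50, 77/125) <- contains code 3053/5000
  'e': [29/50 + 3/25*3/10, 29/50 + 3/25*7/10) = [77/125, 83/125)
  'd': [29/50 + 3/25*7/10, 29/50 + 3/25*1/1) = [83/125, 7/10)
  emit 'b', narrow to [29/50, 77/125)
Step 4: interval [29/50, 77/125), width = 77/125 - 29/50 = 9/250
  'b': [29/50 + 9/250*0/1, 29/50 + 9/250*3/10) = [29/50, 1477/2500)
  'e': [29/50 + 9/250*3/10, 29/50 + 9/250*7/10) = [1477/2500, 1513/2500)
  'd': [29/50 + 9/250*7/10, 29/50 + 9/250*1/1) = [1513/2500, 77/125) <- contains code 3053/5000
  emit 'd', narrow to [1513/2500, 77/125)

Answer: edbd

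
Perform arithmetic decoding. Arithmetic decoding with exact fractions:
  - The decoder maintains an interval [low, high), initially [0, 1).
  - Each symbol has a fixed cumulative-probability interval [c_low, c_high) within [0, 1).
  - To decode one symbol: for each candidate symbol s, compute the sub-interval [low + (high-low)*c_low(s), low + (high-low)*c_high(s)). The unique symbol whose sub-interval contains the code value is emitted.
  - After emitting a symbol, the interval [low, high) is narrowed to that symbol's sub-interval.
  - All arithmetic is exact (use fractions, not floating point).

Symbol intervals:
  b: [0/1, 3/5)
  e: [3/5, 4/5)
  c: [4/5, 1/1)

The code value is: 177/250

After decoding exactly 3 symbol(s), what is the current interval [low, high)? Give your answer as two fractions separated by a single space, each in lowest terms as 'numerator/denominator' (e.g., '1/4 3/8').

Step 1: interval [0/1, 1/1), width = 1/1 - 0/1 = 1/1
  'b': [0/1 + 1/1*0/1, 0/1 + 1/1*3/5) = [0/1, 3/5)
  'e': [0/1 + 1/1*3/5, 0/1 + 1/1*4/5) = [3/5, 4/5) <- contains code 177/250
  'c': [0/1 + 1/1*4/5, 0/1 + 1/1*1/1) = [4/5, 1/1)
  emit 'e', narrow to [3/5, 4/5)
Step 2: interval [3/5, 4/5), width = 4/5 - 3/5 = 1/5
  'b': [3/5 + 1/5*0/1, 3/5 + 1/5*3/5) = [3/5, 18/25) <- contains code 177/250
  'e': [3/5 + 1/5*3/5, 3/5 + 1/5*4/5) = [18/25, 19/25)
  'c': [3/5 + 1/5*4/5, 3/5 + 1/5*1/1) = [19/25, 4/5)
  emit 'b', narrow to [3/5, 18/25)
Step 3: interval [3/5, 18/25), width = 18/25 - 3/5 = 3/25
  'b': [3/5 + 3/25*0/1, 3/5 + 3/25*3/5) = [3/5, 84/125)
  'e': [3/5 + 3/25*3/5, 3/5 + 3/25*4/5) = [84/125, 87/125)
  'c': [3/5 + 3/25*4/5, 3/5 + 3/25*1/1) = [87/125, 18/25) <- contains code 177/250
  emit 'c', narrow to [87/125, 18/25)

Answer: 87/125 18/25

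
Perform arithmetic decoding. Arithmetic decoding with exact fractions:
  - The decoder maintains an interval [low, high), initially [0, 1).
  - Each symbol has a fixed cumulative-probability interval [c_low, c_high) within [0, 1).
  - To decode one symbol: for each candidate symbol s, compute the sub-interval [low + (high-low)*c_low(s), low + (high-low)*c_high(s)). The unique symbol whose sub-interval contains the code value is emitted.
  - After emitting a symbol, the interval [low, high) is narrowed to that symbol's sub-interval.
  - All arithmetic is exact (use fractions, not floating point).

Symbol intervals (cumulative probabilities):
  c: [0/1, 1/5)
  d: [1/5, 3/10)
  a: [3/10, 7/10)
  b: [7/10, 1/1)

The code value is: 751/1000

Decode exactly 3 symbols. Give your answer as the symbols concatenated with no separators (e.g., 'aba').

Answer: bcb

Derivation:
Step 1: interval [0/1, 1/1), width = 1/1 - 0/1 = 1/1
  'c': [0/1 + 1/1*0/1, 0/1 + 1/1*1/5) = [0/1, 1/5)
  'd': [0/1 + 1/1*1/5, 0/1 + 1/1*3/10) = [1/5, 3/10)
  'a': [0/1 + 1/1*3/10, 0/1 + 1/1*7/10) = [3/10, 7/10)
  'b': [0/1 + 1/1*7/10, 0/1 + 1/1*1/1) = [7/10, 1/1) <- contains code 751/1000
  emit 'b', narrow to [7/10, 1/1)
Step 2: interval [7/10, 1/1), width = 1/1 - 7/10 = 3/10
  'c': [7/10 + 3/10*0/1, 7/10 + 3/10*1/5) = [7/10, 19/25) <- contains code 751/1000
  'd': [7/10 + 3/10*1/5, 7/10 + 3/10*3/10) = [19/25, 79/100)
  'a': [7/10 + 3/10*3/10, 7/10 + 3/10*7/10) = [79/100, 91/100)
  'b': [7/10 + 3/10*7/10, 7/10 + 3/10*1/1) = [91/100, 1/1)
  emit 'c', narrow to [7/10, 19/25)
Step 3: interval [7/10, 19/25), width = 19/25 - 7/10 = 3/50
  'c': [7/10 + 3/50*0/1, 7/10 + 3/50*1/5) = [7/10, 89/125)
  'd': [7/10 + 3/50*1/5, 7/10 + 3/50*3/10) = [89/125, 359/500)
  'a': [7/10 + 3/50*3/10, 7/10 + 3/50*7/10) = [359/500, 371/500)
  'b': [7/10 + 3/50*7/10, 7/10 + 3/50*1/1) = [371/500, 19/25) <- contains code 751/1000
  emit 'b', narrow to [371/500, 19/25)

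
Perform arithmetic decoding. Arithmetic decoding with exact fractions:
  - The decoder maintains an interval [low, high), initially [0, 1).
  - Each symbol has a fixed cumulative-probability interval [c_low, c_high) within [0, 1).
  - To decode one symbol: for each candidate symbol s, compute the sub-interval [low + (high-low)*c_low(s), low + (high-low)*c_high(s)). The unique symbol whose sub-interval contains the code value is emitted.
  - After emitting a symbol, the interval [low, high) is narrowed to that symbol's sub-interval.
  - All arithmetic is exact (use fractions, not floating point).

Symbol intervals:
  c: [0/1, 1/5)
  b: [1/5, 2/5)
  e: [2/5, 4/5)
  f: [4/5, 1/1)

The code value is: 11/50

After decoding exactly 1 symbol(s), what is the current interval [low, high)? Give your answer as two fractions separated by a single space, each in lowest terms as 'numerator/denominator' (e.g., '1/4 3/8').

Step 1: interval [0/1, 1/1), width = 1/1 - 0/1 = 1/1
  'c': [0/1 + 1/1*0/1, 0/1 + 1/1*1/5) = [0/1, 1/5)
  'b': [0/1 + 1/1*1/5, 0/1 + 1/1*2/5) = [1/5, 2/5) <- contains code 11/50
  'e': [0/1 + 1/1*2/5, 0/1 + 1/1*4/5) = [2/5, 4/5)
  'f': [0/1 + 1/1*4/5, 0/1 + 1/1*1/1) = [4/5, 1/1)
  emit 'b', narrow to [1/5, 2/5)

Answer: 1/5 2/5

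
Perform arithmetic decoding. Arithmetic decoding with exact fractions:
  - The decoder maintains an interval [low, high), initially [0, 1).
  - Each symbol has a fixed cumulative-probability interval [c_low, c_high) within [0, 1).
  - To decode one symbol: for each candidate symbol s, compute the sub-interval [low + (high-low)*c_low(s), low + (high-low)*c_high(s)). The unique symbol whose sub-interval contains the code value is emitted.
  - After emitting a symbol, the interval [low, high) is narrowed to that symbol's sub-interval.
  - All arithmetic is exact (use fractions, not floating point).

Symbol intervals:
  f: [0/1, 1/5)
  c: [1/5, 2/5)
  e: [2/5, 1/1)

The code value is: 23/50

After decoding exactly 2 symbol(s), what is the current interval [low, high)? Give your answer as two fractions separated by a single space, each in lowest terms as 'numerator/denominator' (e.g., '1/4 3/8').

Step 1: interval [0/1, 1/1), width = 1/1 - 0/1 = 1/1
  'f': [0/1 + 1/1*0/1, 0/1 + 1/1*1/5) = [0/1, 1/5)
  'c': [0/1 + 1/1*1/5, 0/1 + 1/1*2/5) = [1/5, 2/5)
  'e': [0/1 + 1/1*2/5, 0/1 + 1/1*1/1) = [2/5, 1/1) <- contains code 23/50
  emit 'e', narrow to [2/5, 1/1)
Step 2: interval [2/5, 1/1), width = 1/1 - 2/5 = 3/5
  'f': [2/5 + 3/5*0/1, 2/5 + 3/5*1/5) = [2/5, 13/25) <- contains code 23/50
  'c': [2/5 + 3/5*1/5, 2/5 + 3/5*2/5) = [13/25, 16/25)
  'e': [2/5 + 3/5*2/5, 2/5 + 3/5*1/1) = [16/25, 1/1)
  emit 'f', narrow to [2/5, 13/25)

Answer: 2/5 13/25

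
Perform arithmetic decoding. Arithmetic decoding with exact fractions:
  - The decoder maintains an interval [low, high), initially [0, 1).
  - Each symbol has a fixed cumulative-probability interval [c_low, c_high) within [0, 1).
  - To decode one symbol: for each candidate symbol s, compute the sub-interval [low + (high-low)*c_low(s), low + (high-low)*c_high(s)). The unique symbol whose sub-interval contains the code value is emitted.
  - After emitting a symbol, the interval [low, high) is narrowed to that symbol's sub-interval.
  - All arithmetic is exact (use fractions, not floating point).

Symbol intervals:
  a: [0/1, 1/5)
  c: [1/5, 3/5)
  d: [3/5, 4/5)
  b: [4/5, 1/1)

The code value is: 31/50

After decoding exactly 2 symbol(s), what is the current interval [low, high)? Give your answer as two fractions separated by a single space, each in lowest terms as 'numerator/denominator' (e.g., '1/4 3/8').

Step 1: interval [0/1, 1/1), width = 1/1 - 0/1 = 1/1
  'a': [0/1 + 1/1*0/1, 0/1 + 1/1*1/5) = [0/1, 1/5)
  'c': [0/1 + 1/1*1/5, 0/1 + 1/1*3/5) = [1/5, 3/5)
  'd': [0/1 + 1/1*3/5, 0/1 + 1/1*4/5) = [3/5, 4/5) <- contains code 31/50
  'b': [0/1 + 1/1*4/5, 0/1 + 1/1*1/1) = [4/5, 1/1)
  emit 'd', narrow to [3/5, 4/5)
Step 2: interval [3/5, 4/5), width = 4/5 - 3/5 = 1/5
  'a': [3/5 + 1/5*0/1, 3/5 + 1/5*1/5) = [3/5, 16/25) <- contains code 31/50
  'c': [3/5 + 1/5*1/5, 3/5 + 1/5*3/5) = [16/25, 18/25)
  'd': [3/5 + 1/5*3/5, 3/5 + 1/5*4/5) = [18/25, 19/25)
  'b': [3/5 + 1/5*4/5, 3/5 + 1/5*1/1) = [19/25, 4/5)
  emit 'a', narrow to [3/5, 16/25)

Answer: 3/5 16/25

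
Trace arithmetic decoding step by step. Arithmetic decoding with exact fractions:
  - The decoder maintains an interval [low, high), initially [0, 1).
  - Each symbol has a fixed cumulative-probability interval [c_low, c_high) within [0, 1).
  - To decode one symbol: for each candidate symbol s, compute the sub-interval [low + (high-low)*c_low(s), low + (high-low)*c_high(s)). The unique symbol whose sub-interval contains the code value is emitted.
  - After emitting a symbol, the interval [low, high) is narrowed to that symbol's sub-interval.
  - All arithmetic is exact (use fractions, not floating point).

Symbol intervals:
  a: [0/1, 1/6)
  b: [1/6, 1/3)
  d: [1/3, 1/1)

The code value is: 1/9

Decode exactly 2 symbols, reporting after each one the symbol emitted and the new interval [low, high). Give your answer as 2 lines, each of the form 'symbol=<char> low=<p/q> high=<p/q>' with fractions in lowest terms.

Answer: symbol=a low=0/1 high=1/6
symbol=d low=1/18 high=1/6

Derivation:
Step 1: interval [0/1, 1/1), width = 1/1 - 0/1 = 1/1
  'a': [0/1 + 1/1*0/1, 0/1 + 1/1*1/6) = [0/1, 1/6) <- contains code 1/9
  'b': [0/1 + 1/1*1/6, 0/1 + 1/1*1/3) = [1/6, 1/3)
  'd': [0/1 + 1/1*1/3, 0/1 + 1/1*1/1) = [1/3, 1/1)
  emit 'a', narrow to [0/1, 1/6)
Step 2: interval [0/1, 1/6), width = 1/6 - 0/1 = 1/6
  'a': [0/1 + 1/6*0/1, 0/1 + 1/6*1/6) = [0/1, 1/36)
  'b': [0/1 + 1/6*1/6, 0/1 + 1/6*1/3) = [1/36, 1/18)
  'd': [0/1 + 1/6*1/3, 0/1 + 1/6*1/1) = [1/18, 1/6) <- contains code 1/9
  emit 'd', narrow to [1/18, 1/6)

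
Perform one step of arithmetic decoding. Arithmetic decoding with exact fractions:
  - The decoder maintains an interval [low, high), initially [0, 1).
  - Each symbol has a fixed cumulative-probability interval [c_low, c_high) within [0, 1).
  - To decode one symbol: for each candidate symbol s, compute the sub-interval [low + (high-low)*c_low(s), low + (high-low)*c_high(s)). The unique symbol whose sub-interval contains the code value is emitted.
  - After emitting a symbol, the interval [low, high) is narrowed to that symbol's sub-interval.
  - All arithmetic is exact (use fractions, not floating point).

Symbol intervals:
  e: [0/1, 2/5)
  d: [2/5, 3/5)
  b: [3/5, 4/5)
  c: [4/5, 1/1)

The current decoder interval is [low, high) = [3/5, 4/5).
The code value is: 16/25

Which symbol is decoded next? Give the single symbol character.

Answer: e

Derivation:
Interval width = high − low = 4/5 − 3/5 = 1/5
Scaled code = (code − low) / width = (16/25 − 3/5) / 1/5 = 1/5
  e: [0/1, 2/5) ← scaled code falls here ✓
  d: [2/5, 3/5) 
  b: [3/5, 4/5) 
  c: [4/5, 1/1) 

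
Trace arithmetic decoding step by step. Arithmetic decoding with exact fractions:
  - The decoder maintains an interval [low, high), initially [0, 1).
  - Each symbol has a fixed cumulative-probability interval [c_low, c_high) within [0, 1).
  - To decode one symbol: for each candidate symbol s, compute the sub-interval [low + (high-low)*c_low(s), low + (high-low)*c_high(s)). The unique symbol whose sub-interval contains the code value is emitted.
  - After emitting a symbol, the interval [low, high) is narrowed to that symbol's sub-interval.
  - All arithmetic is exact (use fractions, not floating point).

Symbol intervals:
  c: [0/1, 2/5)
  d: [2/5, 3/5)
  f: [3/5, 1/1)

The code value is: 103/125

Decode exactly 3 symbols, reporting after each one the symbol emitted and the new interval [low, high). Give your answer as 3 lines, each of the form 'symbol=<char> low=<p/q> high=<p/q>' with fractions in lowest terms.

Answer: symbol=f low=3/5 high=1/1
symbol=d low=19/25 high=21/25
symbol=f low=101/125 high=21/25

Derivation:
Step 1: interval [0/1, 1/1), width = 1/1 - 0/1 = 1/1
  'c': [0/1 + 1/1*0/1, 0/1 + 1/1*2/5) = [0/1, 2/5)
  'd': [0/1 + 1/1*2/5, 0/1 + 1/1*3/5) = [2/5, 3/5)
  'f': [0/1 + 1/1*3/5, 0/1 + 1/1*1/1) = [3/5, 1/1) <- contains code 103/125
  emit 'f', narrow to [3/5, 1/1)
Step 2: interval [3/5, 1/1), width = 1/1 - 3/5 = 2/5
  'c': [3/5 + 2/5*0/1, 3/5 + 2/5*2/5) = [3/5, 19/25)
  'd': [3/5 + 2/5*2/5, 3/5 + 2/5*3/5) = [19/25, 21/25) <- contains code 103/125
  'f': [3/5 + 2/5*3/5, 3/5 + 2/5*1/1) = [21/25, 1/1)
  emit 'd', narrow to [19/25, 21/25)
Step 3: interval [19/25, 21/25), width = 21/25 - 19/25 = 2/25
  'c': [19/25 + 2/25*0/1, 19/25 + 2/25*2/5) = [19/25, 99/125)
  'd': [19/25 + 2/25*2/5, 19/25 + 2/25*3/5) = [99/125, 101/125)
  'f': [19/25 + 2/25*3/5, 19/25 + 2/25*1/1) = [101/125, 21/25) <- contains code 103/125
  emit 'f', narrow to [101/125, 21/25)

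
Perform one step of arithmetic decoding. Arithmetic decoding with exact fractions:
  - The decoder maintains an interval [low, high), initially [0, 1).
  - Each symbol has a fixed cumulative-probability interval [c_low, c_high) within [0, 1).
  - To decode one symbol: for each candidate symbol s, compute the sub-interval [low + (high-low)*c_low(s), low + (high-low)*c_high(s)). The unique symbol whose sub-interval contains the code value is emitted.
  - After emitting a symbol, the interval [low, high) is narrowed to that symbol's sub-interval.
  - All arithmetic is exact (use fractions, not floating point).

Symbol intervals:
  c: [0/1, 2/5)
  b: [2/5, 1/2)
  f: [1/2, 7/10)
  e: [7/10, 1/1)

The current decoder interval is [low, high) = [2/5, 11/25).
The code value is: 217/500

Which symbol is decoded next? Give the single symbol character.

Interval width = high − low = 11/25 − 2/5 = 1/25
Scaled code = (code − low) / width = (217/500 − 2/5) / 1/25 = 17/20
  c: [0/1, 2/5) 
  b: [2/5, 1/2) 
  f: [1/2, 7/10) 
  e: [7/10, 1/1) ← scaled code falls here ✓

Answer: e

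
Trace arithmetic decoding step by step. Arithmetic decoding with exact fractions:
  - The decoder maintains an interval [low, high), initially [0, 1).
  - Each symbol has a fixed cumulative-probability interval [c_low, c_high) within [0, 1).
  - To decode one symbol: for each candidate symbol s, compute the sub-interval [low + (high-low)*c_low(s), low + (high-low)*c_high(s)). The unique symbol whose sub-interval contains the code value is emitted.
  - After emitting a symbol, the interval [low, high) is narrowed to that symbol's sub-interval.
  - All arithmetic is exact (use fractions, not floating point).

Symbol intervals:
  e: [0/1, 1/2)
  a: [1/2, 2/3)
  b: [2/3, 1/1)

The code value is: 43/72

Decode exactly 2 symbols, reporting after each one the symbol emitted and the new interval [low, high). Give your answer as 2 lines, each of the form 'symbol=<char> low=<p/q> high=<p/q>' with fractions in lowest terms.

Step 1: interval [0/1, 1/1), width = 1/1 - 0/1 = 1/1
  'e': [0/1 + 1/1*0/1, 0/1 + 1/1*1/2) = [0/1, 1/2)
  'a': [0/1 + 1/1*1/2, 0/1 + 1/1*2/3) = [1/2, 2/3) <- contains code 43/72
  'b': [0/1 + 1/1*2/3, 0/1 + 1/1*1/1) = [2/3, 1/1)
  emit 'a', narrow to [1/2, 2/3)
Step 2: interval [1/2, 2/3), width = 2/3 - 1/2 = 1/6
  'e': [1/2 + 1/6*0/1, 1/2 + 1/6*1/2) = [1/2, 7/12)
  'a': [1/2 + 1/6*1/2, 1/2 + 1/6*2/3) = [7/12, 11/18) <- contains code 43/72
  'b': [1/2 + 1/6*2/3, 1/2 + 1/6*1/1) = [11/18, 2/3)
  emit 'a', narrow to [7/12, 11/18)

Answer: symbol=a low=1/2 high=2/3
symbol=a low=7/12 high=11/18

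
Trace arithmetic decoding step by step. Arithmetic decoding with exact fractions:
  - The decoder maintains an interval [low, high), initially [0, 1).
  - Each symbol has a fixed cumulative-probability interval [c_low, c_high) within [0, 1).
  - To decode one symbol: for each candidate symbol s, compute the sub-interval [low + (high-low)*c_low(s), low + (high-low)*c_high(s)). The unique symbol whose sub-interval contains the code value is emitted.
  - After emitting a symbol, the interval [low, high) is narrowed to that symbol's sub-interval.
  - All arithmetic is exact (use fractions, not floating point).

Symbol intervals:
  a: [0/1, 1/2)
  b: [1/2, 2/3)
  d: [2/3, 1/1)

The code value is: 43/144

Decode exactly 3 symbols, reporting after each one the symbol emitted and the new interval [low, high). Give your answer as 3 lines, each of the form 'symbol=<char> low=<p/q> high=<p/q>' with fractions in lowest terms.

Answer: symbol=a low=0/1 high=1/2
symbol=b low=1/4 high=1/3
symbol=b low=7/24 high=11/36

Derivation:
Step 1: interval [0/1, 1/1), width = 1/1 - 0/1 = 1/1
  'a': [0/1 + 1/1*0/1, 0/1 + 1/1*1/2) = [0/1, 1/2) <- contains code 43/144
  'b': [0/1 + 1/1*1/2, 0/1 + 1/1*2/3) = [1/2, 2/3)
  'd': [0/1 + 1/1*2/3, 0/1 + 1/1*1/1) = [2/3, 1/1)
  emit 'a', narrow to [0/1, 1/2)
Step 2: interval [0/1, 1/2), width = 1/2 - 0/1 = 1/2
  'a': [0/1 + 1/2*0/1, 0/1 + 1/2*1/2) = [0/1, 1/4)
  'b': [0/1 + 1/2*1/2, 0/1 + 1/2*2/3) = [1/4, 1/3) <- contains code 43/144
  'd': [0/1 + 1/2*2/3, 0/1 + 1/2*1/1) = [1/3, 1/2)
  emit 'b', narrow to [1/4, 1/3)
Step 3: interval [1/4, 1/3), width = 1/3 - 1/4 = 1/12
  'a': [1/4 + 1/12*0/1, 1/4 + 1/12*1/2) = [1/4, 7/24)
  'b': [1/4 + 1/12*1/2, 1/4 + 1/12*2/3) = [7/24, 11/36) <- contains code 43/144
  'd': [1/4 + 1/12*2/3, 1/4 + 1/12*1/1) = [11/36, 1/3)
  emit 'b', narrow to [7/24, 11/36)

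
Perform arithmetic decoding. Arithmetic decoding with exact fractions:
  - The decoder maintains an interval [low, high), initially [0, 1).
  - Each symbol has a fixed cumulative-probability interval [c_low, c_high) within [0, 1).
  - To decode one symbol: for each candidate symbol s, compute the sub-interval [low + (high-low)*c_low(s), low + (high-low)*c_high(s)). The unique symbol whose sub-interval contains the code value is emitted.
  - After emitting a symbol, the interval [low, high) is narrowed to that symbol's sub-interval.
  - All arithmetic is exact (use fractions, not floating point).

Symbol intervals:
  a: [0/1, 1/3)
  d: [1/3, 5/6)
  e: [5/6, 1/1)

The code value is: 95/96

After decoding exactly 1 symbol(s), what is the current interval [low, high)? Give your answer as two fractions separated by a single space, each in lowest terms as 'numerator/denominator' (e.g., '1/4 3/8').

Step 1: interval [0/1, 1/1), width = 1/1 - 0/1 = 1/1
  'a': [0/1 + 1/1*0/1, 0/1 + 1/1*1/3) = [0/1, 1/3)
  'd': [0/1 + 1/1*1/3, 0/1 + 1/1*5/6) = [1/3, 5/6)
  'e': [0/1 + 1/1*5/6, 0/1 + 1/1*1/1) = [5/6, 1/1) <- contains code 95/96
  emit 'e', narrow to [5/6, 1/1)

Answer: 5/6 1/1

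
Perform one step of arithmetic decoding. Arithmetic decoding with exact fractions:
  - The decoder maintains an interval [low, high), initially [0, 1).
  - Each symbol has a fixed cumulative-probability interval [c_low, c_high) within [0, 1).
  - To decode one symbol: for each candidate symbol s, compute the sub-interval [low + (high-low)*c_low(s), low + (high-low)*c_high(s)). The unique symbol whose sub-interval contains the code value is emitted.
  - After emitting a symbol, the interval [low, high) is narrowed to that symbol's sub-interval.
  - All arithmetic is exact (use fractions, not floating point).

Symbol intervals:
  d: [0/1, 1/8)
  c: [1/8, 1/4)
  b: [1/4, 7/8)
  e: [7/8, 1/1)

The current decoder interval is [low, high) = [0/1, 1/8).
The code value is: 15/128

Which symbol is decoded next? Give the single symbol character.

Interval width = high − low = 1/8 − 0/1 = 1/8
Scaled code = (code − low) / width = (15/128 − 0/1) / 1/8 = 15/16
  d: [0/1, 1/8) 
  c: [1/8, 1/4) 
  b: [1/4, 7/8) 
  e: [7/8, 1/1) ← scaled code falls here ✓

Answer: e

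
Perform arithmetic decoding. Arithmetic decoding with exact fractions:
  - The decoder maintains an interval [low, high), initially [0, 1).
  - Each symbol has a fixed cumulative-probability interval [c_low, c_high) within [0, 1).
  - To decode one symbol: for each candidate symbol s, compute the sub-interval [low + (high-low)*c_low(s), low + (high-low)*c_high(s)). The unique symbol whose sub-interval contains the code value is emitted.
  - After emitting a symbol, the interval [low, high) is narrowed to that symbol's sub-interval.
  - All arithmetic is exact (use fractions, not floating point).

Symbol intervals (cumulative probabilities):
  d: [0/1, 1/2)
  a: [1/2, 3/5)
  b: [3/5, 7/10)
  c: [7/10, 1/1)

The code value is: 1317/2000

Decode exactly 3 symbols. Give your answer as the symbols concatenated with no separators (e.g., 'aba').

Answer: bac

Derivation:
Step 1: interval [0/1, 1/1), width = 1/1 - 0/1 = 1/1
  'd': [0/1 + 1/1*0/1, 0/1 + 1/1*1/2) = [0/1, 1/2)
  'a': [0/1 + 1/1*1/2, 0/1 + 1/1*3/5) = [1/2, 3/5)
  'b': [0/1 + 1/1*3/5, 0/1 + 1/1*7/10) = [3/5, 7/10) <- contains code 1317/2000
  'c': [0/1 + 1/1*7/10, 0/1 + 1/1*1/1) = [7/10, 1/1)
  emit 'b', narrow to [3/5, 7/10)
Step 2: interval [3/5, 7/10), width = 7/10 - 3/5 = 1/10
  'd': [3/5 + 1/10*0/1, 3/5 + 1/10*1/2) = [3/5, 13/20)
  'a': [3/5 + 1/10*1/2, 3/5 + 1/10*3/5) = [13/20, 33/50) <- contains code 1317/2000
  'b': [3/5 + 1/10*3/5, 3/5 + 1/10*7/10) = [33/50, 67/100)
  'c': [3/5 + 1/10*7/10, 3/5 + 1/10*1/1) = [67/100, 7/10)
  emit 'a', narrow to [13/20, 33/50)
Step 3: interval [13/20, 33/50), width = 33/50 - 13/20 = 1/100
  'd': [13/20 + 1/100*0/1, 13/20 + 1/100*1/2) = [13/20, 131/200)
  'a': [13/20 + 1/100*1/2, 13/20 + 1/100*3/5) = [131/200, 82/125)
  'b': [13/20 + 1/100*3/5, 13/20 + 1/100*7/10) = [82/125, 657/1000)
  'c': [13/20 + 1/100*7/10, 13/20 + 1/100*1/1) = [657/1000, 33/50) <- contains code 1317/2000
  emit 'c', narrow to [657/1000, 33/50)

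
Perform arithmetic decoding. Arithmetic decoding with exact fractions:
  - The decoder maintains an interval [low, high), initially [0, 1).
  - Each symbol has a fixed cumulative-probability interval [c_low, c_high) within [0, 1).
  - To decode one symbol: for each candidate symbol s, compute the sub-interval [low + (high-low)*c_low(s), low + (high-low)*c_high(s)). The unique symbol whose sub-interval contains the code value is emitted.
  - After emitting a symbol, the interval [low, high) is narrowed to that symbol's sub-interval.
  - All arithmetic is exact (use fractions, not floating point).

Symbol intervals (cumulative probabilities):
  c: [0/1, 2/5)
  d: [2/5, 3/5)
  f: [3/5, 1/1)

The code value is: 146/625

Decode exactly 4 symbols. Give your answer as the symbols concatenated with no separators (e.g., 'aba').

Answer: cdff

Derivation:
Step 1: interval [0/1, 1/1), width = 1/1 - 0/1 = 1/1
  'c': [0/1 + 1/1*0/1, 0/1 + 1/1*2/5) = [0/1, 2/5) <- contains code 146/625
  'd': [0/1 + 1/1*2/5, 0/1 + 1/1*3/5) = [2/5, 3/5)
  'f': [0/1 + 1/1*3/5, 0/1 + 1/1*1/1) = [3/5, 1/1)
  emit 'c', narrow to [0/1, 2/5)
Step 2: interval [0/1, 2/5), width = 2/5 - 0/1 = 2/5
  'c': [0/1 + 2/5*0/1, 0/1 + 2/5*2/5) = [0/1, 4/25)
  'd': [0/1 + 2/5*2/5, 0/1 + 2/5*3/5) = [4/25, 6/25) <- contains code 146/625
  'f': [0/1 + 2/5*3/5, 0/1 + 2/5*1/1) = [6/25, 2/5)
  emit 'd', narrow to [4/25, 6/25)
Step 3: interval [4/25, 6/25), width = 6/25 - 4/25 = 2/25
  'c': [4/25 + 2/25*0/1, 4/25 + 2/25*2/5) = [4/25, 24/125)
  'd': [4/25 + 2/25*2/5, 4/25 + 2/25*3/5) = [24/125, 26/125)
  'f': [4/25 + 2/25*3/5, 4/25 + 2/25*1/1) = [26/125, 6/25) <- contains code 146/625
  emit 'f', narrow to [26/125, 6/25)
Step 4: interval [26/125, 6/25), width = 6/25 - 26/125 = 4/125
  'c': [26/125 + 4/125*0/1, 26/125 + 4/125*2/5) = [26/125, 138/625)
  'd': [26/125 + 4/125*2/5, 26/125 + 4/125*3/5) = [138/625, 142/625)
  'f': [26/125 + 4/125*3/5, 26/125 + 4/125*1/1) = [142/625, 6/25) <- contains code 146/625
  emit 'f', narrow to [142/625, 6/25)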